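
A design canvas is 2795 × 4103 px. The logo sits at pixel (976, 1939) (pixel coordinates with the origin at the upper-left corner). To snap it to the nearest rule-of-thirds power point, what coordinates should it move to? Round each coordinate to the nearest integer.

x = 932 px, y = 1368 px

Third lines: x ∈ {932, 1863}, y ∈ {1368, 2735}.
976 is closer to x = 932; 1939 is closer to y = 1368.
So the nearest intersection is the upper-left power point.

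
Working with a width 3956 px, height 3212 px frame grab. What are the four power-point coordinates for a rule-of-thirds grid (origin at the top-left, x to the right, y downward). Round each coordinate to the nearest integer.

(1319, 1071), (2637, 1071), (1319, 2141), (2637, 2141)

One third of 3956 is 1318.67; one third of 3212 is 1070.67.
Vertical third lines at x = 1319 and x = 2637; horizontal third lines at y = 1071 and y = 2141.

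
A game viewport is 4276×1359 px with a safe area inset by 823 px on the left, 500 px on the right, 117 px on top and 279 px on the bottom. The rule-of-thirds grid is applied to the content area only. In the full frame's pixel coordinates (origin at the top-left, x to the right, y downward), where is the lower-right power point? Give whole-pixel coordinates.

x = 2792 px, y = 759 px

Content width = 4276 − 823 − 500 = 2953 px; content height = 1359 − 117 − 279 = 963 px.
Lower-right is two-thirds across and two-thirds down within the content area.
x = 823 + 2 × 2953/3 = 823 + 1968.67 ≈ 2792
y = 117 + 2 × 963/3 = 117 + 642.00 ≈ 759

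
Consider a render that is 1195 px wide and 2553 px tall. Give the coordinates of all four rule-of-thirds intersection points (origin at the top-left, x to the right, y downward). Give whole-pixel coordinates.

(398, 851), (797, 851), (398, 1702), (797, 1702)

One third of 1195 is 398.33; one third of 2553 is 851.
Vertical third lines at x = 398 and x = 797; horizontal third lines at y = 851 and y = 1702.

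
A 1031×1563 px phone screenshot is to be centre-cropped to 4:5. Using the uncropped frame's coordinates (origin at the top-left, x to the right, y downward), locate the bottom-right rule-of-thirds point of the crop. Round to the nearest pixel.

1031/1563 < 4/5, so the 4:5 crop keeps the full width 1031 and trims height to 1031 × 5/4 = 1288.75 px.
Top offset = (1563 − 1288.75)/2 = 137.12 px; left offset = 0.
Bottom-right is two-thirds across and two-thirds down within the crop:
x = 0.00 + 2 × 1031.00/3 ≈ 687; y = 137.12 + 2 × 1288.75/3 ≈ 996.

x = 687 px, y = 996 px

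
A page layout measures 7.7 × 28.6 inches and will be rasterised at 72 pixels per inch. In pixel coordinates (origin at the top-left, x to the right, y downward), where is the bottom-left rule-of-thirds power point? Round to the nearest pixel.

(185, 1373)

In pixels the canvas is 7.7 × 72 = 554.4 wide and 28.6 × 72 = 2059.2 tall.
The bottom-left point is one-third across and two-thirds down:
x = 1 × 554.4/3 ≈ 185; y = 2 × 2059.2/3 ≈ 1373.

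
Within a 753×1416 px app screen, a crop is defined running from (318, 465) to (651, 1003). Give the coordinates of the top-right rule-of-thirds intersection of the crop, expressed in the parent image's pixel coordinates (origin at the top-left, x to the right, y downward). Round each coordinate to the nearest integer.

Crop width = 651 − 318 = 333 px; one third is 111.00 px.
Crop height = 1003 − 465 = 538 px; one third is 179.33 px.
The top-right point is two-thirds across and one-third down within the crop:
x = 318 + 2 × 111.00 ≈ 540; y = 465 + 1 × 179.33 ≈ 644.

(540, 644)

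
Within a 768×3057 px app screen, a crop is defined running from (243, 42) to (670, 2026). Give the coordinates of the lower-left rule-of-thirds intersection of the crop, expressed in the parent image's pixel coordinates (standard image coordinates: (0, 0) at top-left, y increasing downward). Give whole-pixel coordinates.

x = 385 px, y = 1365 px

Crop width = 670 − 243 = 427 px; one third is 142.33 px.
Crop height = 2026 − 42 = 1984 px; one third is 661.33 px.
The lower-left point is one-third across and two-thirds down within the crop:
x = 243 + 1 × 142.33 ≈ 385; y = 42 + 2 × 661.33 ≈ 1365.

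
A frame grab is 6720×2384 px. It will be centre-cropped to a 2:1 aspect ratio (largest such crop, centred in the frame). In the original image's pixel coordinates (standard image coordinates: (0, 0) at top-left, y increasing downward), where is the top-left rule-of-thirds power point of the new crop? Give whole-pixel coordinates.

(2565, 795)

6720/2384 > 2/1, so the 2:1 crop keeps the full height 2384 and trims width to 2384 × 2/1 = 4768.00 px.
Left offset = (6720 − 4768.00)/2 = 976.00 px; top offset = 0.
Top-left is one-third across and one-third down within the crop:
x = 976.00 + 1 × 4768.00/3 ≈ 2565; y = 0.00 + 1 × 2384.00/3 ≈ 795.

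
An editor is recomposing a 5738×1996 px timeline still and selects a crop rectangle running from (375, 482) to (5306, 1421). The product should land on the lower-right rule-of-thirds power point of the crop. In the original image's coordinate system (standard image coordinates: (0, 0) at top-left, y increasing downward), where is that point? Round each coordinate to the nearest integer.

Crop width = 5306 − 375 = 4931 px; one third is 1643.67 px.
Crop height = 1421 − 482 = 939 px; one third is 313.00 px.
The lower-right point is two-thirds across and two-thirds down within the crop:
x = 375 + 2 × 1643.67 ≈ 3662; y = 482 + 2 × 313.00 ≈ 1108.

x = 3662 px, y = 1108 px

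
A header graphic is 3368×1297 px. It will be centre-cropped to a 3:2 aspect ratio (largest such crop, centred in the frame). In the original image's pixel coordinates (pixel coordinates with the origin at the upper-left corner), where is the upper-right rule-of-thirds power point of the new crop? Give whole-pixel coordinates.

3368/1297 > 3/2, so the 3:2 crop keeps the full height 1297 and trims width to 1297 × 3/2 = 1945.50 px.
Left offset = (3368 − 1945.50)/2 = 711.25 px; top offset = 0.
Upper-right is two-thirds across and one-third down within the crop:
x = 711.25 + 2 × 1945.50/3 ≈ 2008; y = 0.00 + 1 × 1297.00/3 ≈ 432.

(2008, 432)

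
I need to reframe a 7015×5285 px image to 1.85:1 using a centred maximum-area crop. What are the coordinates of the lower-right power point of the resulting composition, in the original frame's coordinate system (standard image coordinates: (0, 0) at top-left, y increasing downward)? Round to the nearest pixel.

x = 4677 px, y = 3274 px

7015/5285 < 1.85/1, so the 1.85:1 crop keeps the full width 7015 and trims height to 7015 × 1/1.85 = 3791.89 px.
Top offset = (5285 − 3791.89)/2 = 746.55 px; left offset = 0.
Lower-right is two-thirds across and two-thirds down within the crop:
x = 0.00 + 2 × 7015.00/3 ≈ 4677; y = 746.55 + 2 × 3791.89/3 ≈ 3274.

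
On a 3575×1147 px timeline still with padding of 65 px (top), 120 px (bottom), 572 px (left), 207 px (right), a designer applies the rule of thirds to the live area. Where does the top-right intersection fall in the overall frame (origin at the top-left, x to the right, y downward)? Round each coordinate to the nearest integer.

x = 2436 px, y = 386 px

Content width = 3575 − 572 − 207 = 2796 px; content height = 1147 − 65 − 120 = 962 px.
Top-right is two-thirds across and one-third down within the live area.
x = 572 + 2 × 2796/3 = 572 + 1864.00 ≈ 2436
y = 65 + 1 × 962/3 = 65 + 320.67 ≈ 386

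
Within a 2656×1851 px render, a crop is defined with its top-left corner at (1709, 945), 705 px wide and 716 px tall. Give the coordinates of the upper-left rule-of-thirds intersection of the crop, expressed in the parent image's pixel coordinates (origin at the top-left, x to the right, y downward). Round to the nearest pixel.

x = 1944 px, y = 1184 px

One third of the crop width 705 is 235.00 px.
One third of the crop height 716 is 238.67 px.
The upper-left point is one-third across and one-third down within the crop:
x = 1709 + 1 × 235.00 ≈ 1944; y = 945 + 1 × 238.67 ≈ 1184.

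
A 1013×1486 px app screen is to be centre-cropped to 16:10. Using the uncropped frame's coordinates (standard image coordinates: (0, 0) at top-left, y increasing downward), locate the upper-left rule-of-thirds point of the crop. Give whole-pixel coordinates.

x = 338 px, y = 637 px

1013/1486 < 16/10, so the 16:10 crop keeps the full width 1013 and trims height to 1013 × 10/16 = 633.12 px.
Top offset = (1486 − 633.12)/2 = 426.44 px; left offset = 0.
Upper-left is one-third across and one-third down within the crop:
x = 0.00 + 1 × 1013.00/3 ≈ 338; y = 426.44 + 1 × 633.12/3 ≈ 637.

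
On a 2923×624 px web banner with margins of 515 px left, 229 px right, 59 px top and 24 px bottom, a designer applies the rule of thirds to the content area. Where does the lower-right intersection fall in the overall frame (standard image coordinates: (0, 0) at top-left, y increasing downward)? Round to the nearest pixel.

x = 1968 px, y = 420 px

Content width = 2923 − 515 − 229 = 2179 px; content height = 624 − 59 − 24 = 541 px.
Lower-right is two-thirds across and two-thirds down within the content area.
x = 515 + 2 × 2179/3 = 515 + 1452.67 ≈ 1968
y = 59 + 2 × 541/3 = 59 + 360.67 ≈ 420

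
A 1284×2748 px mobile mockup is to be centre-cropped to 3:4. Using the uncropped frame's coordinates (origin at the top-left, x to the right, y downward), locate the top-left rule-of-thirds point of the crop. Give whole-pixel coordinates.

(428, 1089)

1284/2748 < 3/4, so the 3:4 crop keeps the full width 1284 and trims height to 1284 × 4/3 = 1712.00 px.
Top offset = (2748 − 1712.00)/2 = 518.00 px; left offset = 0.
Top-left is one-third across and one-third down within the crop:
x = 0.00 + 1 × 1284.00/3 ≈ 428; y = 518.00 + 1 × 1712.00/3 ≈ 1089.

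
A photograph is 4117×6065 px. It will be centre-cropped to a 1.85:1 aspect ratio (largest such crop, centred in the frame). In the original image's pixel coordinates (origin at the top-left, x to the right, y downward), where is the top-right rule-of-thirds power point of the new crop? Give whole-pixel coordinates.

4117/6065 < 1.85/1, so the 1.85:1 crop keeps the full width 4117 and trims height to 4117 × 1/1.85 = 2225.41 px.
Top offset = (6065 − 2225.41)/2 = 1919.80 px; left offset = 0.
Top-right is two-thirds across and one-third down within the crop:
x = 0.00 + 2 × 4117.00/3 ≈ 2745; y = 1919.80 + 1 × 2225.41/3 ≈ 2662.

x = 2745 px, y = 2662 px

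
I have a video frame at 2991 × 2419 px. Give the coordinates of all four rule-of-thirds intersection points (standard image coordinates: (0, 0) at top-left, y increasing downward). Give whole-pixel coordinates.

One third of 2991 is 997; one third of 2419 is 806.33.
Vertical third lines at x = 997 and x = 1994; horizontal third lines at y = 806 and y = 1613.

(997, 806), (1994, 806), (997, 1613), (1994, 1613)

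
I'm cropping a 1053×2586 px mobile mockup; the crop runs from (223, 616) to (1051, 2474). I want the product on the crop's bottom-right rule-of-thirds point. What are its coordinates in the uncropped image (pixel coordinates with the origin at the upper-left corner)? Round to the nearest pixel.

Crop width = 1051 − 223 = 828 px; one third is 276.00 px.
Crop height = 2474 − 616 = 1858 px; one third is 619.33 px.
The bottom-right point is two-thirds across and two-thirds down within the crop:
x = 223 + 2 × 276.00 ≈ 775; y = 616 + 2 × 619.33 ≈ 1855.

(775, 1855)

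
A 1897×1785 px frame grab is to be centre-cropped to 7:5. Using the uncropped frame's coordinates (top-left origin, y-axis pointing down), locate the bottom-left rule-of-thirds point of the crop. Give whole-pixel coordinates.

x = 632 px, y = 1118 px

1897/1785 < 7/5, so the 7:5 crop keeps the full width 1897 and trims height to 1897 × 5/7 = 1355.00 px.
Top offset = (1785 − 1355.00)/2 = 215.00 px; left offset = 0.
Bottom-left is one-third across and two-thirds down within the crop:
x = 0.00 + 1 × 1897.00/3 ≈ 632; y = 215.00 + 2 × 1355.00/3 ≈ 1118.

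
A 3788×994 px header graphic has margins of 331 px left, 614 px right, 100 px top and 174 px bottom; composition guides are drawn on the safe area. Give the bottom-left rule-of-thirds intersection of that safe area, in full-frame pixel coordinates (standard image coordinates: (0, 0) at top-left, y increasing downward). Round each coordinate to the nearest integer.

Content width = 3788 − 331 − 614 = 2843 px; content height = 994 − 100 − 174 = 720 px.
Bottom-left is one-third across and two-thirds down within the safe area.
x = 331 + 1 × 2843/3 = 331 + 947.67 ≈ 1279
y = 100 + 2 × 720/3 = 100 + 480.00 ≈ 580

(1279, 580)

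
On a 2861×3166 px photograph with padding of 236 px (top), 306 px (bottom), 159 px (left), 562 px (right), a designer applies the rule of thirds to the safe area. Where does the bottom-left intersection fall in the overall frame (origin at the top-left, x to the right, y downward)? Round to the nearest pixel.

Content width = 2861 − 159 − 562 = 2140 px; content height = 3166 − 236 − 306 = 2624 px.
Bottom-left is one-third across and two-thirds down within the safe area.
x = 159 + 1 × 2140/3 = 159 + 713.33 ≈ 872
y = 236 + 2 × 2624/3 = 236 + 1749.33 ≈ 1985

(872, 1985)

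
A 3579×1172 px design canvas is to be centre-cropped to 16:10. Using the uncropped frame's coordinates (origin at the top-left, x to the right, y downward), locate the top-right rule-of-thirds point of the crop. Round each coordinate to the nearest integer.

3579/1172 > 16/10, so the 16:10 crop keeps the full height 1172 and trims width to 1172 × 16/10 = 1875.20 px.
Left offset = (3579 − 1875.20)/2 = 851.90 px; top offset = 0.
Top-right is two-thirds across and one-third down within the crop:
x = 851.90 + 2 × 1875.20/3 ≈ 2102; y = 0.00 + 1 × 1172.00/3 ≈ 391.

x = 2102 px, y = 391 px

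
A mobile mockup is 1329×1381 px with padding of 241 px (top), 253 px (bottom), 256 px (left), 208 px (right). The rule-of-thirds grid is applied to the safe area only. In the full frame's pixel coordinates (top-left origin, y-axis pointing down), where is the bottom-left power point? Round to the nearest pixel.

x = 544 px, y = 832 px

Content width = 1329 − 256 − 208 = 865 px; content height = 1381 − 241 − 253 = 887 px.
Bottom-left is one-third across and two-thirds down within the safe area.
x = 256 + 1 × 865/3 = 256 + 288.33 ≈ 544
y = 241 + 2 × 887/3 = 241 + 591.33 ≈ 832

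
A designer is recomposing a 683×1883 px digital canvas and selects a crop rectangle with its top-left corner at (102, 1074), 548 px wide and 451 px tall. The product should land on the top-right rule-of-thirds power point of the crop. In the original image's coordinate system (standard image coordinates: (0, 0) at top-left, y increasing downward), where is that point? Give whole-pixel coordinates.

x = 467 px, y = 1224 px

One third of the crop width 548 is 182.67 px.
One third of the crop height 451 is 150.33 px.
The top-right point is two-thirds across and one-third down within the crop:
x = 102 + 2 × 182.67 ≈ 467; y = 1074 + 1 × 150.33 ≈ 1224.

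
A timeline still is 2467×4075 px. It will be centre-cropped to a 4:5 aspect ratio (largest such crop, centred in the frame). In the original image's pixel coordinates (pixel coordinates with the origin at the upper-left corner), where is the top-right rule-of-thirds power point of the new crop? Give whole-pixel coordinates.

x = 1645 px, y = 1524 px

2467/4075 < 4/5, so the 4:5 crop keeps the full width 2467 and trims height to 2467 × 5/4 = 3083.75 px.
Top offset = (4075 − 3083.75)/2 = 495.62 px; left offset = 0.
Top-right is two-thirds across and one-third down within the crop:
x = 0.00 + 2 × 2467.00/3 ≈ 1645; y = 495.62 + 1 × 3083.75/3 ≈ 1524.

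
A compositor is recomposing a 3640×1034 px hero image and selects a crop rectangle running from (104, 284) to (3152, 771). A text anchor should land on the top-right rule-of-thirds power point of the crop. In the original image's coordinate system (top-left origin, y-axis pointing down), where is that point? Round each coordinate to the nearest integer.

x = 2136 px, y = 446 px

Crop width = 3152 − 104 = 3048 px; one third is 1016.00 px.
Crop height = 771 − 284 = 487 px; one third is 162.33 px.
The top-right point is two-thirds across and one-third down within the crop:
x = 104 + 2 × 1016.00 ≈ 2136; y = 284 + 1 × 162.33 ≈ 446.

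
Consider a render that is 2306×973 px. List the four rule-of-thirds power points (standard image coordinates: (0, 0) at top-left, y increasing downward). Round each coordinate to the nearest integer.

(769, 324), (1537, 324), (769, 649), (1537, 649)

One third of 2306 is 768.67; one third of 973 is 324.33.
Vertical third lines at x = 769 and x = 1537; horizontal third lines at y = 324 and y = 649.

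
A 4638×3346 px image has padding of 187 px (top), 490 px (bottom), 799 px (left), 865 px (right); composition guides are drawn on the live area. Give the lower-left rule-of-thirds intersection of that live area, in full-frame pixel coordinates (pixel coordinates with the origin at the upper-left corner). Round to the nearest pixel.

Content width = 4638 − 799 − 865 = 2974 px; content height = 3346 − 187 − 490 = 2669 px.
Lower-left is one-third across and two-thirds down within the live area.
x = 799 + 1 × 2974/3 = 799 + 991.33 ≈ 1790
y = 187 + 2 × 2669/3 = 187 + 1779.33 ≈ 1966

x = 1790 px, y = 1966 px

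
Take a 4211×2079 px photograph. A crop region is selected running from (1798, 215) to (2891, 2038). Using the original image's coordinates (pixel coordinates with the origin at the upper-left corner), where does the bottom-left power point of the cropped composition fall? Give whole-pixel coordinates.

Crop width = 2891 − 1798 = 1093 px; one third is 364.33 px.
Crop height = 2038 − 215 = 1823 px; one third is 607.67 px.
The bottom-left point is one-third across and two-thirds down within the crop:
x = 1798 + 1 × 364.33 ≈ 2162; y = 215 + 2 × 607.67 ≈ 1430.

(2162, 1430)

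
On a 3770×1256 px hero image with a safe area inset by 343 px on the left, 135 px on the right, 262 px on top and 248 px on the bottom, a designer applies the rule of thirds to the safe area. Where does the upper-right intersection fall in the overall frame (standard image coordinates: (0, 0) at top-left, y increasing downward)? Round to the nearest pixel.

(2538, 511)

Content width = 3770 − 343 − 135 = 3292 px; content height = 1256 − 262 − 248 = 746 px.
Upper-right is two-thirds across and one-third down within the safe area.
x = 343 + 2 × 3292/3 = 343 + 2194.67 ≈ 2538
y = 262 + 1 × 746/3 = 262 + 248.67 ≈ 511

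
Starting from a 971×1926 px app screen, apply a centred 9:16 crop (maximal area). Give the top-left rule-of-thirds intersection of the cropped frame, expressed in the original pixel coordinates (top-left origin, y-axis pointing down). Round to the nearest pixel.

971/1926 < 9/16, so the 9:16 crop keeps the full width 971 and trims height to 971 × 16/9 = 1726.22 px.
Top offset = (1926 − 1726.22)/2 = 99.89 px; left offset = 0.
Top-left is one-third across and one-third down within the crop:
x = 0.00 + 1 × 971.00/3 ≈ 324; y = 99.89 + 1 × 1726.22/3 ≈ 675.

(324, 675)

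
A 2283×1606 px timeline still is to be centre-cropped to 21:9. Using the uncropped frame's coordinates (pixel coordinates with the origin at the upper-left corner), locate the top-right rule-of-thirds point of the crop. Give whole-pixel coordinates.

2283/1606 < 21/9, so the 21:9 crop keeps the full width 2283 and trims height to 2283 × 9/21 = 978.43 px.
Top offset = (1606 − 978.43)/2 = 313.79 px; left offset = 0.
Top-right is two-thirds across and one-third down within the crop:
x = 0.00 + 2 × 2283.00/3 ≈ 1522; y = 313.79 + 1 × 978.43/3 ≈ 640.

(1522, 640)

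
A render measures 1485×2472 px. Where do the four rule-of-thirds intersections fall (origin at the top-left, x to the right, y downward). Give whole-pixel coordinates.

(495, 824), (990, 824), (495, 1648), (990, 1648)

One third of 1485 is 495; one third of 2472 is 824.
Vertical third lines at x = 495 and x = 990; horizontal third lines at y = 824 and y = 1648.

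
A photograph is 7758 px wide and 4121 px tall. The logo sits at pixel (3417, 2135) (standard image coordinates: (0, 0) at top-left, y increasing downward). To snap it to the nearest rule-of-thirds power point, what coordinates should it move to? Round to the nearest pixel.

Third lines: x ∈ {2586, 5172}, y ∈ {1374, 2747}.
3417 is closer to x = 2586; 2135 is closer to y = 2747.
So the nearest intersection is the lower-left power point.

x = 2586 px, y = 2747 px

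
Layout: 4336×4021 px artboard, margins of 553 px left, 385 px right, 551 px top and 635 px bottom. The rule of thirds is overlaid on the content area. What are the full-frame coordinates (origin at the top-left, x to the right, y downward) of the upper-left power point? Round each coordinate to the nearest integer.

Content width = 4336 − 553 − 385 = 3398 px; content height = 4021 − 551 − 635 = 2835 px.
Upper-left is one-third across and one-third down within the content area.
x = 553 + 1 × 3398/3 = 553 + 1132.67 ≈ 1686
y = 551 + 1 × 2835/3 = 551 + 945.00 ≈ 1496

x = 1686 px, y = 1496 px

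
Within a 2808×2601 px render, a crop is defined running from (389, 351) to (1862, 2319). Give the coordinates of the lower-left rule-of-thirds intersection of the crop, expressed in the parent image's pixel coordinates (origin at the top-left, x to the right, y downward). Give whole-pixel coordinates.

Crop width = 1862 − 389 = 1473 px; one third is 491.00 px.
Crop height = 2319 − 351 = 1968 px; one third is 656.00 px.
The lower-left point is one-third across and two-thirds down within the crop:
x = 389 + 1 × 491.00 ≈ 880; y = 351 + 2 × 656.00 ≈ 1663.

(880, 1663)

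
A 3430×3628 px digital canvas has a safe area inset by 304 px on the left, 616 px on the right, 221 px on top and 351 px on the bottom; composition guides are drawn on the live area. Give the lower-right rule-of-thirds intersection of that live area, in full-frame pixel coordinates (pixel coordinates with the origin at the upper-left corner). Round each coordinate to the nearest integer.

Content width = 3430 − 304 − 616 = 2510 px; content height = 3628 − 221 − 351 = 3056 px.
Lower-right is two-thirds across and two-thirds down within the live area.
x = 304 + 2 × 2510/3 = 304 + 1673.33 ≈ 1977
y = 221 + 2 × 3056/3 = 221 + 2037.33 ≈ 2258

x = 1977 px, y = 2258 px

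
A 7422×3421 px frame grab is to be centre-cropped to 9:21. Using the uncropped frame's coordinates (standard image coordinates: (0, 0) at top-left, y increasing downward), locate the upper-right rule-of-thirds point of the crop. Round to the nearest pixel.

x = 3955 px, y = 1140 px

7422/3421 > 9/21, so the 9:21 crop keeps the full height 3421 and trims width to 3421 × 9/21 = 1466.14 px.
Left offset = (7422 − 1466.14)/2 = 2977.93 px; top offset = 0.
Upper-right is two-thirds across and one-third down within the crop:
x = 2977.93 + 2 × 1466.14/3 ≈ 3955; y = 0.00 + 1 × 3421.00/3 ≈ 1140.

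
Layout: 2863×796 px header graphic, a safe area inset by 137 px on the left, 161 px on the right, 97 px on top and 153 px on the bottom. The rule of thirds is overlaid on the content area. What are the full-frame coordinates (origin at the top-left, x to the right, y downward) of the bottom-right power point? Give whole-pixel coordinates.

(1847, 461)

Content width = 2863 − 137 − 161 = 2565 px; content height = 796 − 97 − 153 = 546 px.
Bottom-right is two-thirds across and two-thirds down within the content area.
x = 137 + 2 × 2565/3 = 137 + 1710.00 ≈ 1847
y = 97 + 2 × 546/3 = 97 + 364.00 ≈ 461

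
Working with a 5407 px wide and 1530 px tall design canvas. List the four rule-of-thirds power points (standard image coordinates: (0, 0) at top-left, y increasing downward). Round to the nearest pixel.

(1802, 510), (3605, 510), (1802, 1020), (3605, 1020)

One third of 5407 is 1802.33; one third of 1530 is 510.
Vertical third lines at x = 1802 and x = 3605; horizontal third lines at y = 510 and y = 1020.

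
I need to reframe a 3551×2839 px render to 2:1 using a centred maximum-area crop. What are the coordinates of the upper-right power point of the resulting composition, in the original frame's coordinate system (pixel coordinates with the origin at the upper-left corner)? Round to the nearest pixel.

3551/2839 < 2/1, so the 2:1 crop keeps the full width 3551 and trims height to 3551 × 1/2 = 1775.50 px.
Top offset = (2839 − 1775.50)/2 = 531.75 px; left offset = 0.
Upper-right is two-thirds across and one-third down within the crop:
x = 0.00 + 2 × 3551.00/3 ≈ 2367; y = 531.75 + 1 × 1775.50/3 ≈ 1124.

(2367, 1124)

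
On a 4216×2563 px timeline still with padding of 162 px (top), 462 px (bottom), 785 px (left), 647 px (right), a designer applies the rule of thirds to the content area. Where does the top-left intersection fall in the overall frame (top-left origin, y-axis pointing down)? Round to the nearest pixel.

x = 1713 px, y = 808 px

Content width = 4216 − 785 − 647 = 2784 px; content height = 2563 − 162 − 462 = 1939 px.
Top-left is one-third across and one-third down within the content area.
x = 785 + 1 × 2784/3 = 785 + 928.00 ≈ 1713
y = 162 + 1 × 1939/3 = 162 + 646.33 ≈ 808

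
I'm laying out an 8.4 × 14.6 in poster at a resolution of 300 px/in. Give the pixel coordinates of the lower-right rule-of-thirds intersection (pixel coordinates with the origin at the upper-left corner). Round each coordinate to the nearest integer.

In pixels the canvas is 8.4 × 300 = 2520 wide and 14.6 × 300 = 4380 tall.
The lower-right point is two-thirds across and two-thirds down:
x = 2 × 2520/3 ≈ 1680; y = 2 × 4380/3 ≈ 2920.

(1680, 2920)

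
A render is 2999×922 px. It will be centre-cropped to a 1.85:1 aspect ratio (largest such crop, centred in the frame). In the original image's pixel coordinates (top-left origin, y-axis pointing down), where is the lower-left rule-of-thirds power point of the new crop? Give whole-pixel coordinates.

2999/922 > 1.85/1, so the 1.85:1 crop keeps the full height 922 and trims width to 922 × 1.85/1 = 1705.70 px.
Left offset = (2999 − 1705.70)/2 = 646.65 px; top offset = 0.
Lower-left is one-third across and two-thirds down within the crop:
x = 646.65 + 1 × 1705.70/3 ≈ 1215; y = 0.00 + 2 × 922.00/3 ≈ 615.

(1215, 615)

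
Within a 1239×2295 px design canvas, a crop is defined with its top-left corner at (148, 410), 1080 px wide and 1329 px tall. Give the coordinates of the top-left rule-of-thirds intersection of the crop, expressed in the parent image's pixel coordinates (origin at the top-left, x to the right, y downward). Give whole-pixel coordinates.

One third of the crop width 1080 is 360.00 px.
One third of the crop height 1329 is 443.00 px.
The top-left point is one-third across and one-third down within the crop:
x = 148 + 1 × 360.00 ≈ 508; y = 410 + 1 × 443.00 ≈ 853.

x = 508 px, y = 853 px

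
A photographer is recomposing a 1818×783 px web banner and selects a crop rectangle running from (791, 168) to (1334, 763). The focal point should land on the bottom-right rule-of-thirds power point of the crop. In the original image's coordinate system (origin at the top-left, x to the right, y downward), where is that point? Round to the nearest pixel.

x = 1153 px, y = 565 px

Crop width = 1334 − 791 = 543 px; one third is 181.00 px.
Crop height = 763 − 168 = 595 px; one third is 198.33 px.
The bottom-right point is two-thirds across and two-thirds down within the crop:
x = 791 + 2 × 181.00 ≈ 1153; y = 168 + 2 × 198.33 ≈ 565.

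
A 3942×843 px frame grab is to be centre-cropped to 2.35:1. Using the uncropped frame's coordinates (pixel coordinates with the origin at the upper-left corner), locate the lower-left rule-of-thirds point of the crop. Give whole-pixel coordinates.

3942/843 > 2.35/1, so the 2.35:1 crop keeps the full height 843 and trims width to 843 × 2.35/1 = 1981.05 px.
Left offset = (3942 − 1981.05)/2 = 980.47 px; top offset = 0.
Lower-left is one-third across and two-thirds down within the crop:
x = 980.47 + 1 × 1981.05/3 ≈ 1641; y = 0.00 + 2 × 843.00/3 ≈ 562.

(1641, 562)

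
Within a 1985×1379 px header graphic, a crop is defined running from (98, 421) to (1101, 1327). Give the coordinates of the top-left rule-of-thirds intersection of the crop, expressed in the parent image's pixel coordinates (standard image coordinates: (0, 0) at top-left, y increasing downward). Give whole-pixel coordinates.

x = 432 px, y = 723 px

Crop width = 1101 − 98 = 1003 px; one third is 334.33 px.
Crop height = 1327 − 421 = 906 px; one third is 302.00 px.
The top-left point is one-third across and one-third down within the crop:
x = 98 + 1 × 334.33 ≈ 432; y = 421 + 1 × 302.00 ≈ 723.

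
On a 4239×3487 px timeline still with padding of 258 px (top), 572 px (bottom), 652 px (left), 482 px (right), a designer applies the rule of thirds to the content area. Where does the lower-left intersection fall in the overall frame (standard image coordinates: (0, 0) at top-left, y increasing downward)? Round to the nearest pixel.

Content width = 4239 − 652 − 482 = 3105 px; content height = 3487 − 258 − 572 = 2657 px.
Lower-left is one-third across and two-thirds down within the content area.
x = 652 + 1 × 3105/3 = 652 + 1035.00 ≈ 1687
y = 258 + 2 × 2657/3 = 258 + 1771.33 ≈ 2029

(1687, 2029)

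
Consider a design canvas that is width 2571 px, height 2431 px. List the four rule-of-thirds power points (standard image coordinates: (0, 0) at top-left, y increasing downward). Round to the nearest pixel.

(857, 810), (1714, 810), (857, 1621), (1714, 1621)

One third of 2571 is 857; one third of 2431 is 810.33.
Vertical third lines at x = 857 and x = 1714; horizontal third lines at y = 810 and y = 1621.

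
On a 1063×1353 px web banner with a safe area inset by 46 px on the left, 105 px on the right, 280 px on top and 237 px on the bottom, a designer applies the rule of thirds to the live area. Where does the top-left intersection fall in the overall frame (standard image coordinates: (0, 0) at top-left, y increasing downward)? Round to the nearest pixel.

(350, 559)

Content width = 1063 − 46 − 105 = 912 px; content height = 1353 − 280 − 237 = 836 px.
Top-left is one-third across and one-third down within the live area.
x = 46 + 1 × 912/3 = 46 + 304.00 ≈ 350
y = 280 + 1 × 836/3 = 280 + 278.67 ≈ 559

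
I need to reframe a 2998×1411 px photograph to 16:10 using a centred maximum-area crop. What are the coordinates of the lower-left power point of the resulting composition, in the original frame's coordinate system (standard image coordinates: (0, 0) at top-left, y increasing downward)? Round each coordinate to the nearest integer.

x = 1123 px, y = 941 px

2998/1411 > 16/10, so the 16:10 crop keeps the full height 1411 and trims width to 1411 × 16/10 = 2257.60 px.
Left offset = (2998 − 2257.60)/2 = 370.20 px; top offset = 0.
Lower-left is one-third across and two-thirds down within the crop:
x = 370.20 + 1 × 2257.60/3 ≈ 1123; y = 0.00 + 2 × 1411.00/3 ≈ 941.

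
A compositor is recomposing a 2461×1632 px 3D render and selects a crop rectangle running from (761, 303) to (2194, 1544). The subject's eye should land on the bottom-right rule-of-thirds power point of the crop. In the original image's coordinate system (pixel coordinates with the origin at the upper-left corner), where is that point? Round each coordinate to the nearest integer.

Crop width = 2194 − 761 = 1433 px; one third is 477.67 px.
Crop height = 1544 − 303 = 1241 px; one third is 413.67 px.
The bottom-right point is two-thirds across and two-thirds down within the crop:
x = 761 + 2 × 477.67 ≈ 1716; y = 303 + 2 × 413.67 ≈ 1130.

(1716, 1130)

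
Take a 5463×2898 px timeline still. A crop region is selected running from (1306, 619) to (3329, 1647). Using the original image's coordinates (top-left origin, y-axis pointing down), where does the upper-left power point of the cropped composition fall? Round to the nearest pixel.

Crop width = 3329 − 1306 = 2023 px; one third is 674.33 px.
Crop height = 1647 − 619 = 1028 px; one third is 342.67 px.
The upper-left point is one-third across and one-third down within the crop:
x = 1306 + 1 × 674.33 ≈ 1980; y = 619 + 1 × 342.67 ≈ 962.

x = 1980 px, y = 962 px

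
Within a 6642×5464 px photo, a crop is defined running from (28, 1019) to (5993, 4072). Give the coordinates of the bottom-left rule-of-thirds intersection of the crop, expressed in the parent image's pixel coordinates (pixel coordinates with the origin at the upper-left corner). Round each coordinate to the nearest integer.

Crop width = 5993 − 28 = 5965 px; one third is 1988.33 px.
Crop height = 4072 − 1019 = 3053 px; one third is 1017.67 px.
The bottom-left point is one-third across and two-thirds down within the crop:
x = 28 + 1 × 1988.33 ≈ 2016; y = 1019 + 2 × 1017.67 ≈ 3054.

(2016, 3054)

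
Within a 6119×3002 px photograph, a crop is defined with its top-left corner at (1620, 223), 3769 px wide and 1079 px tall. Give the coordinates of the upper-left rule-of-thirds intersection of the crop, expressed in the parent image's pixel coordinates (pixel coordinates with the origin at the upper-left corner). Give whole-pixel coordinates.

One third of the crop width 3769 is 1256.33 px.
One third of the crop height 1079 is 359.67 px.
The upper-left point is one-third across and one-third down within the crop:
x = 1620 + 1 × 1256.33 ≈ 2876; y = 223 + 1 × 359.67 ≈ 583.

x = 2876 px, y = 583 px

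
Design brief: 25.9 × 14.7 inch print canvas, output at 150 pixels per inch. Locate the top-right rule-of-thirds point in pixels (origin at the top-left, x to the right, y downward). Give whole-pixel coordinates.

(2590, 735)

In pixels the canvas is 25.9 × 150 = 3885 wide and 14.7 × 150 = 2205 tall.
The top-right point is two-thirds across and one-third down:
x = 2 × 3885/3 ≈ 2590; y = 1 × 2205/3 ≈ 735.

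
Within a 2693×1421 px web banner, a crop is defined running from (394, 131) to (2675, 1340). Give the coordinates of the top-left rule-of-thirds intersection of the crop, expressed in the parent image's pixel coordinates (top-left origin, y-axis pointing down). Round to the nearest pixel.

Crop width = 2675 − 394 = 2281 px; one third is 760.33 px.
Crop height = 1340 − 131 = 1209 px; one third is 403.00 px.
The top-left point is one-third across and one-third down within the crop:
x = 394 + 1 × 760.33 ≈ 1154; y = 131 + 1 × 403.00 ≈ 534.

(1154, 534)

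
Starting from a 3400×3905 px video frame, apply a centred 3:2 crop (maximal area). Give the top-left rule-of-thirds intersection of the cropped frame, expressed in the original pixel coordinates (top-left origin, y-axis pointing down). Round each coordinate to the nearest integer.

3400/3905 < 3/2, so the 3:2 crop keeps the full width 3400 and trims height to 3400 × 2/3 = 2266.67 px.
Top offset = (3905 − 2266.67)/2 = 819.17 px; left offset = 0.
Top-left is one-third across and one-third down within the crop:
x = 0.00 + 1 × 3400.00/3 ≈ 1133; y = 819.17 + 1 × 2266.67/3 ≈ 1575.

x = 1133 px, y = 1575 px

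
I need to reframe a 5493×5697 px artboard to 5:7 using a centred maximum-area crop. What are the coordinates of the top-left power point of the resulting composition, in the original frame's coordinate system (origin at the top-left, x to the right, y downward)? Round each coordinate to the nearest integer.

x = 2068 px, y = 1899 px

5493/5697 > 5/7, so the 5:7 crop keeps the full height 5697 and trims width to 5697 × 5/7 = 4069.29 px.
Left offset = (5493 − 4069.29)/2 = 711.86 px; top offset = 0.
Top-left is one-third across and one-third down within the crop:
x = 711.86 + 1 × 4069.29/3 ≈ 2068; y = 0.00 + 1 × 5697.00/3 ≈ 1899.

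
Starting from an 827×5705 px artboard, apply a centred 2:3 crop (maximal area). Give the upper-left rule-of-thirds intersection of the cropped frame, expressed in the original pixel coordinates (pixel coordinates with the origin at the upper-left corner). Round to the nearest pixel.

827/5705 < 2/3, so the 2:3 crop keeps the full width 827 and trims height to 827 × 3/2 = 1240.50 px.
Top offset = (5705 − 1240.50)/2 = 2232.25 px; left offset = 0.
Upper-left is one-third across and one-third down within the crop:
x = 0.00 + 1 × 827.00/3 ≈ 276; y = 2232.25 + 1 × 1240.50/3 ≈ 2646.

(276, 2646)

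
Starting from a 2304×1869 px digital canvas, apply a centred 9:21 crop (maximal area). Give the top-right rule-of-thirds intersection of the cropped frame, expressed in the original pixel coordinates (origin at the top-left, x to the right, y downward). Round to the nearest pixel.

x = 1286 px, y = 623 px

2304/1869 > 9/21, so the 9:21 crop keeps the full height 1869 and trims width to 1869 × 9/21 = 801.00 px.
Left offset = (2304 − 801.00)/2 = 751.50 px; top offset = 0.
Top-right is two-thirds across and one-third down within the crop:
x = 751.50 + 2 × 801.00/3 ≈ 1286; y = 0.00 + 1 × 1869.00/3 ≈ 623.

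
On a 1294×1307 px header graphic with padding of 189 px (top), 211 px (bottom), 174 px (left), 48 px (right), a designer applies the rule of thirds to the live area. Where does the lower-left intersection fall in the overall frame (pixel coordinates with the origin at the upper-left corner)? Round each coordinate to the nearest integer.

(531, 794)

Content width = 1294 − 174 − 48 = 1072 px; content height = 1307 − 189 − 211 = 907 px.
Lower-left is one-third across and two-thirds down within the live area.
x = 174 + 1 × 1072/3 = 174 + 357.33 ≈ 531
y = 189 + 2 × 907/3 = 189 + 604.67 ≈ 794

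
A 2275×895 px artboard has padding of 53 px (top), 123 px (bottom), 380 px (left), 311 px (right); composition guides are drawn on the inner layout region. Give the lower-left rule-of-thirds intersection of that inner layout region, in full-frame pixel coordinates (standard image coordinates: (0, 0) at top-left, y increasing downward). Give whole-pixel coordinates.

x = 908 px, y = 532 px

Content width = 2275 − 380 − 311 = 1584 px; content height = 895 − 53 − 123 = 719 px.
Lower-left is one-third across and two-thirds down within the inner layout region.
x = 380 + 1 × 1584/3 = 380 + 528.00 ≈ 908
y = 53 + 2 × 719/3 = 53 + 479.33 ≈ 532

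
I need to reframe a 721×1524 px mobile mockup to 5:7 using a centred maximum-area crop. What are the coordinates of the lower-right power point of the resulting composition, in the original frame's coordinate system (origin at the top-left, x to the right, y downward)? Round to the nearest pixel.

721/1524 < 5/7, so the 5:7 crop keeps the full width 721 and trims height to 721 × 7/5 = 1009.40 px.
Top offset = (1524 − 1009.40)/2 = 257.30 px; left offset = 0.
Lower-right is two-thirds across and two-thirds down within the crop:
x = 0.00 + 2 × 721.00/3 ≈ 481; y = 257.30 + 2 × 1009.40/3 ≈ 930.

(481, 930)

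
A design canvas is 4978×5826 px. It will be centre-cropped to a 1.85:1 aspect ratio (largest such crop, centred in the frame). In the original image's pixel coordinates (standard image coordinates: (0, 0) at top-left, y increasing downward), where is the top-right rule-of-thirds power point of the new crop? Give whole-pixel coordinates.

(3319, 2465)

4978/5826 < 1.85/1, so the 1.85:1 crop keeps the full width 4978 and trims height to 4978 × 1/1.85 = 2690.81 px.
Top offset = (5826 − 2690.81)/2 = 1567.59 px; left offset = 0.
Top-right is two-thirds across and one-third down within the crop:
x = 0.00 + 2 × 4978.00/3 ≈ 3319; y = 1567.59 + 1 × 2690.81/3 ≈ 2465.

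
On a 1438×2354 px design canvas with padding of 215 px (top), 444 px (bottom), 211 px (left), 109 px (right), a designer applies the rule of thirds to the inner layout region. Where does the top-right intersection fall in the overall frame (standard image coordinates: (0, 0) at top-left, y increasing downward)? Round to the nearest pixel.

Content width = 1438 − 211 − 109 = 1118 px; content height = 2354 − 215 − 444 = 1695 px.
Top-right is two-thirds across and one-third down within the inner layout region.
x = 211 + 2 × 1118/3 = 211 + 745.33 ≈ 956
y = 215 + 1 × 1695/3 = 215 + 565.00 ≈ 780

x = 956 px, y = 780 px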